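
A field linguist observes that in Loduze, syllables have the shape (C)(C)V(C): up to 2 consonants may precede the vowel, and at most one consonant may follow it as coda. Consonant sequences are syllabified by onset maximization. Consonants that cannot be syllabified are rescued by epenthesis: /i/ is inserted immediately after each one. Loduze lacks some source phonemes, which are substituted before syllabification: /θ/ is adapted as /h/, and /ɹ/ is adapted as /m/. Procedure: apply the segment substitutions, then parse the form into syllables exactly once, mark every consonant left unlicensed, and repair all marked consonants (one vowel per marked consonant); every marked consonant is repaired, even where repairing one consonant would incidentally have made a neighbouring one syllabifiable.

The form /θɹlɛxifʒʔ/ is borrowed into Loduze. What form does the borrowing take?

himlɛxifʒiʔi

Substitution: /θ/ → /h/, /ɹ/ → /m/, giving /hmlɛxifʒʔ/.
The consonants /h/, /ʒ/, /ʔ/ cannot be parsed into a legal (C)(C)V(C) syllable (at most one coda consonant is licensed; onsets may contain at most 2 consonants).
Epenthesis after each stranded consonant: /h/ → /hi/, /ʒ/ → /ʒi/, /ʔ/ → /ʔi/.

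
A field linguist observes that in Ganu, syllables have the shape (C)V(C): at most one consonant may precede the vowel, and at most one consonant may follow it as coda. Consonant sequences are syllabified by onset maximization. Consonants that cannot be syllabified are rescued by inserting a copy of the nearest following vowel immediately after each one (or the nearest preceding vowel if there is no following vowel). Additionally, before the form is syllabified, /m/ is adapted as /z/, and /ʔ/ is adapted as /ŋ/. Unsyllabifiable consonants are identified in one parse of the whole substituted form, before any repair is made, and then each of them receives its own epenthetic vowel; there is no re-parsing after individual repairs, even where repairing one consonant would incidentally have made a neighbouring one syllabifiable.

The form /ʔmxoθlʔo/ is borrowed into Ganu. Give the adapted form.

ŋozoxoθloŋo

Substitution: /ʔ/ → /ŋ/, /m/ → /z/, giving /ŋzxoθlŋo/.
The consonants /ŋ/, /z/, /l/ cannot be parsed into a legal (C)V(C) syllable (at most one coda consonant is licensed; onsets are limited to one consonant).
Inserting the epenthetic vowel yields /ŋ/ → /ŋo/, /z/ → /zo/, /l/ → /lo/.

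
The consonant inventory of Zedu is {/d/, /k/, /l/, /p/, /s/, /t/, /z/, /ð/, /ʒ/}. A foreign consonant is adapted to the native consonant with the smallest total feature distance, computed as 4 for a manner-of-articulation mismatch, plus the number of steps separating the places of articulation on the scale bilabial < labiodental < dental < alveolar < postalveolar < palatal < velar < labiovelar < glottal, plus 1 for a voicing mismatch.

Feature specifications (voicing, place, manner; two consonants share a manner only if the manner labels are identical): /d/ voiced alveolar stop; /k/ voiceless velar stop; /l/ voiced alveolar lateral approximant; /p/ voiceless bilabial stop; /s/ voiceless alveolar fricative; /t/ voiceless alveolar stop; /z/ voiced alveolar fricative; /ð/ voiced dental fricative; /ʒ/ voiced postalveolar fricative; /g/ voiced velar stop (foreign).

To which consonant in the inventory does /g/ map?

/k/ is closest: same manner (stop), place distance 0 (velar→velar), voicing differs (+1); total 1. Next closest is /d/ at distance 3.

k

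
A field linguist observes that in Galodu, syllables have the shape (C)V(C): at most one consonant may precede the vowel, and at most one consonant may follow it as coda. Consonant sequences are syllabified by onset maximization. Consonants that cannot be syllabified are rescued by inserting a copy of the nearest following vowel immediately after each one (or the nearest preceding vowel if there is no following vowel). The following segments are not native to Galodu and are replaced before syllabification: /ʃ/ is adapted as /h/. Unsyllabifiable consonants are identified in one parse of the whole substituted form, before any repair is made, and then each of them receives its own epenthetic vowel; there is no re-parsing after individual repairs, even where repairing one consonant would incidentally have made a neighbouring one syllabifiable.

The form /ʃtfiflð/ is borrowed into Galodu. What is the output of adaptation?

Substitution: /ʃ/ → /h/, giving /htfiflð/.
Under (C)V(C), the unsyllabifiable consonants are /h/, /t/, /l/, /ð/ (at most one coda consonant is licensed; onsets are limited to one consonant).
Epenthesis after each stranded consonant: /h/ → /hi/, /t/ → /ti/, /l/ → /li/, /ð/ → /ði/.

hitififliði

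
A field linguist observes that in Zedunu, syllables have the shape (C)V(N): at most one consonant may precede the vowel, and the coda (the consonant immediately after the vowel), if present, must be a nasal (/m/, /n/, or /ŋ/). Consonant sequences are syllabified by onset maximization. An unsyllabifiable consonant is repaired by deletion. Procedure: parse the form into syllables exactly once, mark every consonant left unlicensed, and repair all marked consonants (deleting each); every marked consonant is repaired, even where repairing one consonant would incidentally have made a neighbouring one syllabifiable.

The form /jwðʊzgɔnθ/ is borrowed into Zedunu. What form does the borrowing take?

ðʊgɔn

Under (C)V(N), the unsyllabifiable consonants are /j/, /w/, /z/, /θ/ (only a nasal (/m/, /n/, or /ŋ/) is licensed in coda position; onsets are limited to one consonant).
Deletion applies to /j/, /w/, /z/, /θ/.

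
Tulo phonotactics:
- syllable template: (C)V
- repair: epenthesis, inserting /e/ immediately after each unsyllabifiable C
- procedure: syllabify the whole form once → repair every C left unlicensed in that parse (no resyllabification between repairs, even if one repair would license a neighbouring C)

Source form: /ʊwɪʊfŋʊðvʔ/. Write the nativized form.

ʊwɪʊfeŋʊðeveʔe

Under (C)V, the unsyllabifiable consonants are /f/, /ð/, /v/, /ʔ/ (no codas are permitted; onsets are limited to one consonant).
Epenthesis after each stranded consonant: /f/ → /fe/, /ð/ → /ðe/, /v/ → /ve/, /ʔ/ → /ʔe/.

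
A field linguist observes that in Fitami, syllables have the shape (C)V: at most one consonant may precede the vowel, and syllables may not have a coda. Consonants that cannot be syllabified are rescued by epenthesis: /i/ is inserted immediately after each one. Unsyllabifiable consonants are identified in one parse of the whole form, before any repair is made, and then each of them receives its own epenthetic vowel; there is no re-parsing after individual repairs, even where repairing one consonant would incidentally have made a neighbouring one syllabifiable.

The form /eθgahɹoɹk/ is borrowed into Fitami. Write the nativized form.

eθigahiɹoɹiki

Syllabifying with onset maximization leaves /θ/, /h/, /ɹ/, /k/ stranded (no codas are permitted; onsets are limited to one consonant).
Epenthesis after each stranded consonant: /θ/ → /θi/, /h/ → /hi/, /ɹ/ → /ɹi/, /k/ → /ki/.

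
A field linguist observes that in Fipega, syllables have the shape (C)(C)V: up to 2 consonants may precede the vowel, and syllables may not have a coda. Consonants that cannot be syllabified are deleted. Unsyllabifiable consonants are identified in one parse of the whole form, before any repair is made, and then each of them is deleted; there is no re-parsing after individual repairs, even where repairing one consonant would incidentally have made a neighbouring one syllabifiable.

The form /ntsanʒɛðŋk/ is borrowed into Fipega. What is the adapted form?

tsanʒɛ

The consonants /n/, /ð/, /ŋ/, /k/ cannot be parsed into a legal (C)(C)V syllable (no codas are permitted; onsets may contain at most 2 consonants).
Each unlicensed consonant is deleted: /n/, /ð/, /ŋ/, /k/.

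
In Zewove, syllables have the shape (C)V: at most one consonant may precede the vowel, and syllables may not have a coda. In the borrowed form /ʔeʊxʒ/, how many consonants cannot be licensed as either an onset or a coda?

Syllabifying with onset maximization leaves /x/, /ʒ/ stranded (no codas are permitted; onsets are limited to one consonant).

2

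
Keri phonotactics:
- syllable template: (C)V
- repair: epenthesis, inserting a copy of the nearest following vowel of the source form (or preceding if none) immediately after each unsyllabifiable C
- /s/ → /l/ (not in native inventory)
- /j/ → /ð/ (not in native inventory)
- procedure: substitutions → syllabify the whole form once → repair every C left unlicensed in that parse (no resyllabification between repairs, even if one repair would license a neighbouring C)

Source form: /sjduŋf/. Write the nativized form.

Substitution: /s/ → /l/, /j/ → /ð/, giving /lðduŋf/.
Under (C)V, the unsyllabifiable consonants are /l/, /ð/, /ŋ/, /f/ (no codas are permitted; onsets are limited to one consonant).
Each unlicensed consonant becomes the onset of a new syllable: /l/ → /lu/, /ð/ → /ðu/, /ŋ/ → /ŋu/, /f/ → /fu/.

luðuduŋufu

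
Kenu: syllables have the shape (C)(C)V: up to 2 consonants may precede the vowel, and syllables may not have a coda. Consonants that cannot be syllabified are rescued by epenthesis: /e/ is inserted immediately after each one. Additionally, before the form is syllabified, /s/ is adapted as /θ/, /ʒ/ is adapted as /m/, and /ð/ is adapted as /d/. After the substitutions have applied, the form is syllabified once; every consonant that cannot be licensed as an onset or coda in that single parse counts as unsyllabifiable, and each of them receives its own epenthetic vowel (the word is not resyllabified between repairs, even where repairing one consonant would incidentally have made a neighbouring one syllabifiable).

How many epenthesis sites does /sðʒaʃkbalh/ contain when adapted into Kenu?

4

After substitution the input is /θdmaʃkbalh/.
The unsyllabifiable consonants are /θ/, /ʃ/, /l/, /h/; each receives one epenthetic vowel.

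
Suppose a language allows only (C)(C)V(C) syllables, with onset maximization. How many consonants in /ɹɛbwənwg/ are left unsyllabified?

2

The consonants /w/, /g/ cannot be parsed into a legal (C)(C)V(C) syllable (at most one coda consonant is licensed; onsets may contain at most 2 consonants).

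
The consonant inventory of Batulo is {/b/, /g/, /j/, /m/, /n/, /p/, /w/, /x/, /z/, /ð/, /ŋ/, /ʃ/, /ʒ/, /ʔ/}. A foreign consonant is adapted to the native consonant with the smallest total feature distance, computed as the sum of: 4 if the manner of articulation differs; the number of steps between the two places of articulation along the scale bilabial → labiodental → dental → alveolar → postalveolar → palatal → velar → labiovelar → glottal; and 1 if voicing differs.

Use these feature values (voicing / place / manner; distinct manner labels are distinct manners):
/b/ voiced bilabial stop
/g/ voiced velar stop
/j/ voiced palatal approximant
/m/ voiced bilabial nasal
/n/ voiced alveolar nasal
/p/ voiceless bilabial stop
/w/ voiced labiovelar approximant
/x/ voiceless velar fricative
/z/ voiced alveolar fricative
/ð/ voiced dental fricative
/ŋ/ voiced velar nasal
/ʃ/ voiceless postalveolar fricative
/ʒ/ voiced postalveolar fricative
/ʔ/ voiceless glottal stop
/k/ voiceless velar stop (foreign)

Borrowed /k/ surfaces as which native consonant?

g

/g/ is closest: same manner (stop), place distance 0 (velar→velar), voicing differs (+1); total 1. Next closest is /ʔ/ at distance 2.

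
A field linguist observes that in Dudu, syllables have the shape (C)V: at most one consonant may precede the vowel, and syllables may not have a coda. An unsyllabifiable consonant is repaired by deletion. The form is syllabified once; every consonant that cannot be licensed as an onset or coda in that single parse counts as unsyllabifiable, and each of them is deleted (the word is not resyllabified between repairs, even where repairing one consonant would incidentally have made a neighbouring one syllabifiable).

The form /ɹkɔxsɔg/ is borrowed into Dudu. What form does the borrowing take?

kɔsɔ

Under (C)V, the unsyllabifiable consonants are /ɹ/, /x/, /g/ (no codas are permitted; onsets are limited to one consonant).
Each unlicensed consonant is deleted: /ɹ/, /x/, /g/.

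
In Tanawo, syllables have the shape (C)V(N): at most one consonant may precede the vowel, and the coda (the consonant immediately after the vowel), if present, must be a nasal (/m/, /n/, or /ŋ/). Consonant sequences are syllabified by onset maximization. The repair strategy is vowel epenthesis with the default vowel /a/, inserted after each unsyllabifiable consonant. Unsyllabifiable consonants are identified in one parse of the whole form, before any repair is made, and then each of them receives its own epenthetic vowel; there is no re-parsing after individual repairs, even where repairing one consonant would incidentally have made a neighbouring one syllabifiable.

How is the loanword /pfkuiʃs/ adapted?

The consonants /p/, /f/, /ʃ/, /s/ cannot be parsed into a legal (C)V(N) syllable (only a nasal (/m/, /n/, or /ŋ/) is licensed in coda position; onsets are limited to one consonant).
Inserting the epenthetic vowel yields /p/ → /pa/, /f/ → /fa/, /ʃ/ → /ʃa/, /s/ → /sa/.

pafakuiʃasa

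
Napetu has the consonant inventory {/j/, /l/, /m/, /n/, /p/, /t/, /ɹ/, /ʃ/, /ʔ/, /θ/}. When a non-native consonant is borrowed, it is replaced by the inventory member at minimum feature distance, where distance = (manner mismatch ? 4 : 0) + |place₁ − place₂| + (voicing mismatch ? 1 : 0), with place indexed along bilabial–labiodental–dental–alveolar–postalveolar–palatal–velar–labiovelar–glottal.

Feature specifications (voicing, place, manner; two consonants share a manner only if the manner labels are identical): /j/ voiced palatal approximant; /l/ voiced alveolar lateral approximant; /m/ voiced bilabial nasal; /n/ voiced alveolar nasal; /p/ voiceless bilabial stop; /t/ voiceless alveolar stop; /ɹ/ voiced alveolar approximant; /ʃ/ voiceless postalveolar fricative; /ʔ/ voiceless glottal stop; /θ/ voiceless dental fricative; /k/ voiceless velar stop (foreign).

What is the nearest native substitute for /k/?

/ʔ/ is closest: same manner (stop), place distance 2 (velar→glottal), same voicing; total 2. Next closest is /t/ at distance 3.

ʔ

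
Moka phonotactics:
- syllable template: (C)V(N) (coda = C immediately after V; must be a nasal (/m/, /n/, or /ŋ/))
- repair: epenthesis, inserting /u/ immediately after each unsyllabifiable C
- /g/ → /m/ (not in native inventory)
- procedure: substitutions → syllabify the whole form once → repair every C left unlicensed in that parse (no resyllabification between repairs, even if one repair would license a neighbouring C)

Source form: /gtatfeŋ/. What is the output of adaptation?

Substitution: /g/ → /m/, giving /mtatfeŋ/.
Under (C)V(N), the unsyllabifiable consonants are /m/, /t/ (only a nasal (/m/, /n/, or /ŋ/) is licensed in coda position; onsets are limited to one consonant).
Epenthesis after each stranded consonant: /m/ → /mu/, /t/ → /tu/.

mutatufeŋ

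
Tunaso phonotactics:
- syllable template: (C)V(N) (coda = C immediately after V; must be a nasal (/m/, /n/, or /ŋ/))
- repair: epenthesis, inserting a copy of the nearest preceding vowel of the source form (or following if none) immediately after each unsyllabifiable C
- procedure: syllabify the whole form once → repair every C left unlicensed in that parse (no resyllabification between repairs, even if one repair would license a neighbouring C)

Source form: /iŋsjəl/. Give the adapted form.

iŋsijələ

Syllabifying with onset maximization leaves /s/, /l/ stranded (only a nasal (/m/, /n/, or /ŋ/) is licensed in coda position; onsets are limited to one consonant).
Each unlicensed consonant becomes the onset of a new syllable: /s/ → /si/, /l/ → /lə/.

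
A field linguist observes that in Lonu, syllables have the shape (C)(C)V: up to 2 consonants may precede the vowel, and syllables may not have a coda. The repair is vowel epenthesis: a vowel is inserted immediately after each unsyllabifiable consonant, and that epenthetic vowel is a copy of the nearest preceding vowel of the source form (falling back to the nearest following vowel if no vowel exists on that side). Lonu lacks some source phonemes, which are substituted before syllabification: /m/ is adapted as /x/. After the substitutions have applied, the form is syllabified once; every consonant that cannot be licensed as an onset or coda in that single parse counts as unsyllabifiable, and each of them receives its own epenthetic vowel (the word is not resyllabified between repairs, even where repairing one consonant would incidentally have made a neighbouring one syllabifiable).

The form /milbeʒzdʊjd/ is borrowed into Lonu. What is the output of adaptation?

Substitution: /m/ → /x/, giving /xilbeʒzdʊjd/.
The consonants /ʒ/, /j/, /d/ cannot be parsed into a legal (C)(C)V syllable (no codas are permitted; onsets may contain at most 2 consonants).
Inserting the epenthetic vowel yields /ʒ/ → /ʒe/, /j/ → /jʊ/, /d/ → /dʊ/.

xilbeʒezdʊjʊdʊ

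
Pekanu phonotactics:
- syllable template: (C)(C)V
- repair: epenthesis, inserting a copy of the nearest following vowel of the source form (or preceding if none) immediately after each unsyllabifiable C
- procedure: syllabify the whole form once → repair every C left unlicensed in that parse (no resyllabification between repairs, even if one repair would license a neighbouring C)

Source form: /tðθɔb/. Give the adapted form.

tɔðθɔbɔ

Syllabifying with onset maximization leaves /t/, /b/ stranded (no codas are permitted; onsets may contain at most 2 consonants).
Epenthesis after each stranded consonant: /t/ → /tɔ/, /b/ → /bɔ/.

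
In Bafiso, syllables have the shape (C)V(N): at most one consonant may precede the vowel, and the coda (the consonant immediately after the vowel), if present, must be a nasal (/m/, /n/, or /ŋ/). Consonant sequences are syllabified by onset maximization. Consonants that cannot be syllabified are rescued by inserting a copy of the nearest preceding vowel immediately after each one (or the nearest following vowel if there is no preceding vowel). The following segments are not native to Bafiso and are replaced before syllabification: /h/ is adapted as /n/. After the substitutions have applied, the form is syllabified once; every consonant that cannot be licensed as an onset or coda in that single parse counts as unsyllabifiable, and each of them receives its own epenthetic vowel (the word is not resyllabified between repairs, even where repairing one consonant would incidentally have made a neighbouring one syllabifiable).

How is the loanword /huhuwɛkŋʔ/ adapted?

nunuwɛkɛŋɛʔɛ

Substitution: /h/ → /n/, giving /nunuwɛkŋʔ/.
The consonants /k/, /ŋ/, /ʔ/ cannot be parsed into a legal (C)V(N) syllable (only a nasal (/m/, /n/, or /ŋ/) is licensed in coda position; onsets are limited to one consonant).
Each unlicensed consonant becomes the onset of a new syllable: /k/ → /kɛ/, /ŋ/ → /ŋɛ/, /ʔ/ → /ʔɛ/.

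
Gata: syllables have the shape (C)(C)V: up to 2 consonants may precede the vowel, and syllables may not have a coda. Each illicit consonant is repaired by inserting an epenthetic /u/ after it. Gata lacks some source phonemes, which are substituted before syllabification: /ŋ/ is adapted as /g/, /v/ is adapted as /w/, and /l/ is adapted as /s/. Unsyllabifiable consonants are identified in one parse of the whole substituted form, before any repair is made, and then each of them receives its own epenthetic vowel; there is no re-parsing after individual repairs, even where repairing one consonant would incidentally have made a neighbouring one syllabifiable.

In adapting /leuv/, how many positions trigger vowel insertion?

After substitution the input is /seuw/.
The unsyllabifiable consonants are /w/; each receives one epenthetic vowel.

1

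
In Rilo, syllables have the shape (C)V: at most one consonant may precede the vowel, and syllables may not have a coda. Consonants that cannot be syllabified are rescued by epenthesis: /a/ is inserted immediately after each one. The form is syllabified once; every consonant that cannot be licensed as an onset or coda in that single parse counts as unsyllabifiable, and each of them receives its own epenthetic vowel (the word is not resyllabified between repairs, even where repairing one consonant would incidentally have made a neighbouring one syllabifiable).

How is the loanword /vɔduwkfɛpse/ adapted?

Syllabifying with onset maximization leaves /w/, /k/, /p/ stranded (no codas are permitted; onsets are limited to one consonant).
Each unlicensed consonant becomes the onset of a new syllable: /w/ → /wa/, /k/ → /ka/, /p/ → /pa/.

vɔduwakafɛpase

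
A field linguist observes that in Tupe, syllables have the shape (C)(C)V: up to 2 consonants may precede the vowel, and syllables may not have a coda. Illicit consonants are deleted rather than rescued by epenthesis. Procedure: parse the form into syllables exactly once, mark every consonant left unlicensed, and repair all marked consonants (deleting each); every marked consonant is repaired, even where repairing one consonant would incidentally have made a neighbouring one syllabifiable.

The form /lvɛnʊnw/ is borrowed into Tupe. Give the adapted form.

Syllabifying with onset maximization leaves /n/, /w/ stranded (no codas are permitted; onsets may contain at most 2 consonants).
Deletion applies to /n/, /w/.

lvɛnʊ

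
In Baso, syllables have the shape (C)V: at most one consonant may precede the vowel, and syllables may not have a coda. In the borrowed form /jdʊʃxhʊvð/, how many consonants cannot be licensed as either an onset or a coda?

The consonants /j/, /ʃ/, /x/, /v/, /ð/ cannot be parsed into a legal (C)V syllable (no codas are permitted; onsets are limited to one consonant).

5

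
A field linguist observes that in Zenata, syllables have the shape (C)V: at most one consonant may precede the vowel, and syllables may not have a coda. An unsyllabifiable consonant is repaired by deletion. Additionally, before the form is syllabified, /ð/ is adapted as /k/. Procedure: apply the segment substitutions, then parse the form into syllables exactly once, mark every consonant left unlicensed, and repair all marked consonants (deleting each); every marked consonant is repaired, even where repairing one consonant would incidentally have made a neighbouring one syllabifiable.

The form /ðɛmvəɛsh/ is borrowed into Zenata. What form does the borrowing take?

kɛvəɛ

Substitution: /ð/ → /k/, giving /kɛmvəɛsh/.
The consonants /m/, /s/, /h/ cannot be parsed into a legal (C)V syllable (no codas are permitted; onsets are limited to one consonant).
Deleting the stranded consonants removes /m/, /s/, /h/.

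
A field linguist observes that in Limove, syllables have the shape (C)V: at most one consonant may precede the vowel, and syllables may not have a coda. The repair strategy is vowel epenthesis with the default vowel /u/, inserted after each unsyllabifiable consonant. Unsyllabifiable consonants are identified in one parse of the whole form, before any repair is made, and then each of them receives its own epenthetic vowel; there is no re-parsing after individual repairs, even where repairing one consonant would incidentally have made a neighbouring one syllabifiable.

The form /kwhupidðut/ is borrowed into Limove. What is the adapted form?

The consonants /k/, /w/, /d/, /t/ cannot be parsed into a legal (C)V syllable (no codas are permitted; onsets are limited to one consonant).
Epenthesis after each stranded consonant: /k/ → /ku/, /w/ → /wu/, /d/ → /du/, /t/ → /tu/.

kuwuhupiduðutu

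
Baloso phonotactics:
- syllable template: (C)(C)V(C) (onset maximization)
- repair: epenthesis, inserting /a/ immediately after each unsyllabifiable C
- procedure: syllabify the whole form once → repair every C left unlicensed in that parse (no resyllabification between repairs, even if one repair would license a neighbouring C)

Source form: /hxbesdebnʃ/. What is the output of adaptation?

haxbesdebnaʃa

Syllabifying with onset maximization leaves /h/, /n/, /ʃ/ stranded (at most one coda consonant is licensed; onsets may contain at most 2 consonants).
Each unlicensed consonant becomes the onset of a new syllable: /h/ → /ha/, /n/ → /na/, /ʃ/ → /ʃa/.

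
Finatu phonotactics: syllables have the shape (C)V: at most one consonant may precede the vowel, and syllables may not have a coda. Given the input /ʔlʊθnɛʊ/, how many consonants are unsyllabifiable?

2

Under (C)V, the unsyllabifiable consonants are /ʔ/, /θ/ (no codas are permitted; onsets are limited to one consonant).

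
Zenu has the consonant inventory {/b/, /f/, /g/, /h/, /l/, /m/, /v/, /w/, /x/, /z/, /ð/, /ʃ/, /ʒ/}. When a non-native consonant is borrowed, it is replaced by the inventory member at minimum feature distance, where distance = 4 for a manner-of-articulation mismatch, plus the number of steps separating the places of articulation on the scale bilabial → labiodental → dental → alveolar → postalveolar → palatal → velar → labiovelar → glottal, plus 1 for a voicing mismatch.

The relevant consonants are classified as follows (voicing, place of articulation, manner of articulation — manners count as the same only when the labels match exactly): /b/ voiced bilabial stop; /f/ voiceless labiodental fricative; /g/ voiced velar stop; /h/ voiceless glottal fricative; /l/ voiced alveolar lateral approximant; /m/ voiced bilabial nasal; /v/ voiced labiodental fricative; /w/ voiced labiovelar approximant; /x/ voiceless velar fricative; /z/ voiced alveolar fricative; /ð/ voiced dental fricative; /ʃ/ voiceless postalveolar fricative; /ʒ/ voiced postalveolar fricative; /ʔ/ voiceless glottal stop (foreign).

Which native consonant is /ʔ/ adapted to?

g

/g/ is closest: same manner (stop), place distance 2 (glottal→velar), voicing differs (+1); total 3. Next closest is /h/ at distance 4.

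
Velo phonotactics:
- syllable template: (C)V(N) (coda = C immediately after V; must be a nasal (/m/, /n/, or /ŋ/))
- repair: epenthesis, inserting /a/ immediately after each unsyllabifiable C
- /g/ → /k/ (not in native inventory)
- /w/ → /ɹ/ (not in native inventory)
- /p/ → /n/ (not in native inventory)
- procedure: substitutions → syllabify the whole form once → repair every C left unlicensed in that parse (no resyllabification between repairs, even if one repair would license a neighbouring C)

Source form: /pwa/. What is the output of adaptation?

Substitution: /p/ → /n/, /w/ → /ɹ/, giving /nɹa/.
The consonants /n/ cannot be parsed into a legal (C)V(N) syllable (only a nasal (/m/, /n/, or /ŋ/) is licensed in coda position; onsets are limited to one consonant).
Inserting the epenthetic vowel yields /n/ → /na/.

naɹa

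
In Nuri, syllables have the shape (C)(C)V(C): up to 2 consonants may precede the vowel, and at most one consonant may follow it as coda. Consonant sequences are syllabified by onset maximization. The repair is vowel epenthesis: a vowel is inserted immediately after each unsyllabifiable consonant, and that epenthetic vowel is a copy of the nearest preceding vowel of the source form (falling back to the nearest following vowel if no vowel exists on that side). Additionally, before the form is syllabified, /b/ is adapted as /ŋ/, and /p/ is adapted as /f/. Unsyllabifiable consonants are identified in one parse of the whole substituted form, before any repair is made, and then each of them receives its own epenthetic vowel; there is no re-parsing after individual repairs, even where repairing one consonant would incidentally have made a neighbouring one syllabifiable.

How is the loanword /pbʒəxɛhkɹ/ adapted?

Substitution: /p/ → /f/, /b/ → /ŋ/, giving /fŋʒəxɛhkɹ/.
Under (C)(C)V(C), the unsyllabifiable consonants are /f/, /k/, /ɹ/ (at most one coda consonant is licensed; onsets may contain at most 2 consonants).
Each unlicensed consonant becomes the onset of a new syllable: /f/ → /fə/, /k/ → /kɛ/, /ɹ/ → /ɹɛ/.

fəŋʒəxɛhkɛɹɛ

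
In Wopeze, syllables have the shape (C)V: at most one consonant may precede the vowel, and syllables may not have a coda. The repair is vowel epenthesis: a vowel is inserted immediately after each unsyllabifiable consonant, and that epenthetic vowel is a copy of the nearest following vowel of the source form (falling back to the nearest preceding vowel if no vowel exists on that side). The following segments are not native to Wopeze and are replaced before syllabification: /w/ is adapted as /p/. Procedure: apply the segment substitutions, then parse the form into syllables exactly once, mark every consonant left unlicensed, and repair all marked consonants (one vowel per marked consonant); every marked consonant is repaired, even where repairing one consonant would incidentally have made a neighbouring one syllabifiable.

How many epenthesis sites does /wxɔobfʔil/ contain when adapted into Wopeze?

4

After substitution the input is /pxɔobfʔil/.
The unsyllabifiable consonants are /p/, /b/, /f/, /l/; each receives one epenthetic vowel.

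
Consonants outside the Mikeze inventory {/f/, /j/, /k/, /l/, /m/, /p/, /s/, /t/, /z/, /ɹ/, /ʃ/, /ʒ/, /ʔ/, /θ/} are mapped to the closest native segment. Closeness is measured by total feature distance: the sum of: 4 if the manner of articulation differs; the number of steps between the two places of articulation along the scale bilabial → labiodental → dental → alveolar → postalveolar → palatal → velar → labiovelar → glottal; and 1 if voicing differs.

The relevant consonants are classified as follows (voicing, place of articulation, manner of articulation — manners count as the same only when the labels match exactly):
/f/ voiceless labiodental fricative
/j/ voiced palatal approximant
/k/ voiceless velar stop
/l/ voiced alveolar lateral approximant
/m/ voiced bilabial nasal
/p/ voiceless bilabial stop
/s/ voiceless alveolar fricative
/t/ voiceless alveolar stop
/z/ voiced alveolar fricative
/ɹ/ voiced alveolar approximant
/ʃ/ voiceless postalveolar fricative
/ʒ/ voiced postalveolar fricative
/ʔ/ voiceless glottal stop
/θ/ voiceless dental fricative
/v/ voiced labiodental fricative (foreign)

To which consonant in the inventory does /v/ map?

/f/ is closest: same manner (fricative), place distance 0 (labiodental→labiodental), voicing differs (+1); total 1. Next closest is /z/ at distance 2.

f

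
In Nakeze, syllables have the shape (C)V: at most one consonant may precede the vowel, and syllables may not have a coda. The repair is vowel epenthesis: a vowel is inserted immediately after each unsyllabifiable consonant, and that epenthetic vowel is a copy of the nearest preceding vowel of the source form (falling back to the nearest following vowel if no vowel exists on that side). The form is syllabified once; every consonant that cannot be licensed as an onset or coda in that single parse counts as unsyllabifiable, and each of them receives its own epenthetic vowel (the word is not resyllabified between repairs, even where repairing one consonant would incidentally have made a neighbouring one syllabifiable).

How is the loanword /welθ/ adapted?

weleθe

The consonants /l/, /θ/ cannot be parsed into a legal (C)V syllable (no codas are permitted; onsets are limited to one consonant).
Epenthesis after each stranded consonant: /l/ → /le/, /θ/ → /θe/.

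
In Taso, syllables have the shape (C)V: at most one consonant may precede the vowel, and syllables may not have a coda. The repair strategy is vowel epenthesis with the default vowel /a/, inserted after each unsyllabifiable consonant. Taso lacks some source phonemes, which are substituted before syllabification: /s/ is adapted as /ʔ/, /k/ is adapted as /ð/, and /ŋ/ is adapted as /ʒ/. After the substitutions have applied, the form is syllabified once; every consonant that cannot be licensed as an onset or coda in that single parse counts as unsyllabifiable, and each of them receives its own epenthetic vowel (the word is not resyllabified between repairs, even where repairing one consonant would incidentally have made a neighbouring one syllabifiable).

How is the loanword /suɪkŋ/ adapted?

Substitution: /s/ → /ʔ/, /k/ → /ð/, /ŋ/ → /ʒ/, giving /ʔuɪðʒ/.
Under (C)V, the unsyllabifiable consonants are /ð/, /ʒ/ (no codas are permitted; onsets are limited to one consonant).
Epenthesis after each stranded consonant: /ð/ → /ða/, /ʒ/ → /ʒa/.

ʔuɪðaʒa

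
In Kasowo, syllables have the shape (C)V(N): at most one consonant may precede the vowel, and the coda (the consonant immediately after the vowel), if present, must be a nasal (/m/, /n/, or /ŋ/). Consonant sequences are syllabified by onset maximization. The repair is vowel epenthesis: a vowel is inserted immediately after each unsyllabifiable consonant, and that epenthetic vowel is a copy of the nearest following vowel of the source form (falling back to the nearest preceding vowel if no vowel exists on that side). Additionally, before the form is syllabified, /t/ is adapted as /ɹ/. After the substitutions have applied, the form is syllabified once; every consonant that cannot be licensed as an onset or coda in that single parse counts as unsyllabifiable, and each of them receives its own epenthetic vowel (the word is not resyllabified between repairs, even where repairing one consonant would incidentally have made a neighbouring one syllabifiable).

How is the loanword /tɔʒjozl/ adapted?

ɹɔʒojozolo

Substitution: /t/ → /ɹ/, giving /ɹɔʒjozl/.
Syllabifying with onset maximization leaves /ʒ/, /z/, /l/ stranded (only a nasal (/m/, /n/, or /ŋ/) is licensed in coda position; onsets are limited to one consonant).
Inserting the epenthetic vowel yields /ʒ/ → /ʒo/, /z/ → /zo/, /l/ → /lo/.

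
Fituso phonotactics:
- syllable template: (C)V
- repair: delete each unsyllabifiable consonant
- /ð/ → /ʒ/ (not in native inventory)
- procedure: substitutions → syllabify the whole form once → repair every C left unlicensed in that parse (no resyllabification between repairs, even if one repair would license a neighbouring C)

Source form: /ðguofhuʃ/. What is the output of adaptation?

Substitution: /ð/ → /ʒ/, giving /ʒguofhuʃ/.
Under (C)V, the unsyllabifiable consonants are /ʒ/, /f/, /ʃ/ (no codas are permitted; onsets are limited to one consonant).
Deleting the stranded consonants removes /ʒ/, /f/, /ʃ/.

guohu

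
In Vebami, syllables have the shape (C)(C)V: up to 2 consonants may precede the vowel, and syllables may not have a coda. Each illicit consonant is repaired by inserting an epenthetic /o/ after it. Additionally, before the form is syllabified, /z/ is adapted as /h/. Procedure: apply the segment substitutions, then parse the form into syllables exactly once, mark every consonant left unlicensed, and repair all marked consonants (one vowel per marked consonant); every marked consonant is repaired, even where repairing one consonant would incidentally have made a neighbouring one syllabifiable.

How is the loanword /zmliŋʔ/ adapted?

Substitution: /z/ → /h/, giving /hmliŋʔ/.
Under (C)(C)V, the unsyllabifiable consonants are /h/, /ŋ/, /ʔ/ (no codas are permitted; onsets may contain at most 2 consonants).
Inserting the epenthetic vowel yields /h/ → /ho/, /ŋ/ → /ŋo/, /ʔ/ → /ʔo/.

homliŋoʔo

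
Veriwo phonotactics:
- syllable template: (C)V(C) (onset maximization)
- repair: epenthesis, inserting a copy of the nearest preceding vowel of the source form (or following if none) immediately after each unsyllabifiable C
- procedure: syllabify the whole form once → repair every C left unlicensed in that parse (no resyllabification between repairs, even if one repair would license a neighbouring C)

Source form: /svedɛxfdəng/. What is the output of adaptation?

sevedɛxfɛdəngə

Under (C)V(C), the unsyllabifiable consonants are /s/, /f/, /g/ (at most one coda consonant is licensed; onsets are limited to one consonant).
Inserting the epenthetic vowel yields /s/ → /se/, /f/ → /fɛ/, /g/ → /gə/.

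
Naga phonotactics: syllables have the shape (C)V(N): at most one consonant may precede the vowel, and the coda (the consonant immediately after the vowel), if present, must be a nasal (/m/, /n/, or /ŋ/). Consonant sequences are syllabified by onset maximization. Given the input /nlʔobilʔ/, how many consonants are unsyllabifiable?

4

The consonants /n/, /l/, /l/, /ʔ/ cannot be parsed into a legal (C)V(N) syllable (only a nasal (/m/, /n/, or /ŋ/) is licensed in coda position; onsets are limited to one consonant).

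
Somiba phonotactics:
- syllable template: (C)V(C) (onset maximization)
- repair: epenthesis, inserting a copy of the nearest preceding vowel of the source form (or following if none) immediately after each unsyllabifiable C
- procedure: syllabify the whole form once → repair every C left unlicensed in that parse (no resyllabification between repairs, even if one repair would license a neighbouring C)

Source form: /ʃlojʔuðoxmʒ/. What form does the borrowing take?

Under (C)V(C), the unsyllabifiable consonants are /ʃ/, /m/, /ʒ/ (at most one coda consonant is licensed; onsets are limited to one consonant).
Inserting the epenthetic vowel yields /ʃ/ → /ʃo/, /m/ → /mo/, /ʒ/ → /ʒo/.

ʃolojʔuðoxmoʒo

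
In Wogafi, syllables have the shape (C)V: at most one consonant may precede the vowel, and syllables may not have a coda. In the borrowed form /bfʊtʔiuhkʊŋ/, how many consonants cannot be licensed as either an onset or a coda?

The consonants /b/, /t/, /h/, /ŋ/ cannot be parsed into a legal (C)V syllable (no codas are permitted; onsets are limited to one consonant).

4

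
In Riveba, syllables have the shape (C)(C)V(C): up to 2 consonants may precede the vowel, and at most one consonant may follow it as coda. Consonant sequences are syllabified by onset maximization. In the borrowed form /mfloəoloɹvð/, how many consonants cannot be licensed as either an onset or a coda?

3

The consonants /m/, /v/, /ð/ cannot be parsed into a legal (C)(C)V(C) syllable (at most one coda consonant is licensed; onsets may contain at most 2 consonants).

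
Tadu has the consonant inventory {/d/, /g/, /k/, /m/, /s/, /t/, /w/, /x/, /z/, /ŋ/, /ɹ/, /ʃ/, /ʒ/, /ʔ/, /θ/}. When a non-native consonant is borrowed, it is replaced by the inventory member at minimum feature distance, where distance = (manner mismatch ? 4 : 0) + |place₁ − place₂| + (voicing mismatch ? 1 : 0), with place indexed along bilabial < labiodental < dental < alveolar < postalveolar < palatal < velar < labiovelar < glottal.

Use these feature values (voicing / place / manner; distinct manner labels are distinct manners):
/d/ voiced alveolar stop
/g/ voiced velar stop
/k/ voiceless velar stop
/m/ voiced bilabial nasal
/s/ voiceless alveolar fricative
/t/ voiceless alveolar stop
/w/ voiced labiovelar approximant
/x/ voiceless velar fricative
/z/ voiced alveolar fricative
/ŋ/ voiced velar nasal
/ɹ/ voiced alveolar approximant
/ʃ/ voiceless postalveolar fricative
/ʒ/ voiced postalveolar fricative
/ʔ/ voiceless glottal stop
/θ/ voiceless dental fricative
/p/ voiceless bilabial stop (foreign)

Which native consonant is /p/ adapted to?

/t/ is closest: same manner (stop), place distance 3 (bilabial→alveolar), same voicing; total 3. Next closest is /d/ at distance 4.

t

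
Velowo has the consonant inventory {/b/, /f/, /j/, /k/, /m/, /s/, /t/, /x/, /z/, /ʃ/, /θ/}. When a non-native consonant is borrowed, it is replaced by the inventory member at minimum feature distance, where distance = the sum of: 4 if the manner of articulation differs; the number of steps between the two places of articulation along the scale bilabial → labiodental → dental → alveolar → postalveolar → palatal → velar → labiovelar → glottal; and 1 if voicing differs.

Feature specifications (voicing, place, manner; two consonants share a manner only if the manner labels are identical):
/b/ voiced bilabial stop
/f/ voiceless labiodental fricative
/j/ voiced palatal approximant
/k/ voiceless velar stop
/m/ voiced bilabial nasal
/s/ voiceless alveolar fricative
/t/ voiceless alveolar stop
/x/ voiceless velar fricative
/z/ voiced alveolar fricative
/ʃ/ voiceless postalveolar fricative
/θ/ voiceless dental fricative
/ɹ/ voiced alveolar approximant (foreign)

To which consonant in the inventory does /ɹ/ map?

j

/j/ is closest: same manner (approximant), place distance 2 (alveolar→palatal), same voicing; total 2. Next closest is /z/ at distance 4.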